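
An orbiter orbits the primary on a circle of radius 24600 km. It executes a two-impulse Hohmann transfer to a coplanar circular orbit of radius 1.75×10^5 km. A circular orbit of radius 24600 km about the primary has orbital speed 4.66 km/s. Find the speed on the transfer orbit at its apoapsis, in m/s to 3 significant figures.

v = 867 m/s

From the circular-orbit relation v² = μ/r at r = 24600 km: μ = v²r = (4.66)² × 24600 = 5.34204×10^5 km³/s².
Transfer-ellipse semi-major axis a_t = (r₁ + r₂)/2 = (24600 + 1.750×10^5)/2 = 99800 km.
The apoapsis of the transfer ellipse is at r = 1.750×10^5 km.
From the vis-viva equation, v = √[μ(2/r − 1/a_t)] = 0.8674 km/s.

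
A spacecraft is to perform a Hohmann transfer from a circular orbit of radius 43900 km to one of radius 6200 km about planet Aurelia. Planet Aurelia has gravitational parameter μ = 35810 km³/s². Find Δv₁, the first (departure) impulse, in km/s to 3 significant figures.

Δv₁ = 0.454 km/s

The Hohmann ellipse has a_t = (r₁ + r₂)/2 = 25050 km.
Circular speed at r = 43900 km: v_c = √(μ/r) = 0.90317 km/s.
Transfer-orbit speed at the same r (vis-viva, a = a_t): v_t = √[μ(2/r − 1/a_t)] = 0.44933 km/s.
Δv₁ = |v_t − v_c| = |0.44933 − 0.90317| = 0.4538 km/s.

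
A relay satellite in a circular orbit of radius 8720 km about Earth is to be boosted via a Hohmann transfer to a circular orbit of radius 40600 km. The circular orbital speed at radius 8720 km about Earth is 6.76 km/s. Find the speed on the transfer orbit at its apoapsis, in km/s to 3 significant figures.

v = 1.86 km/s

From the circular-orbit relation v² = μ/r at r = 8720 km: μ = v²r = (6.76)² × 8720 = 3.98483×10^5 km³/s².
Transfer-ellipse semi-major axis a_t = (r₁ + r₂)/2 = (8720 + 40600)/2 = 24660 km.
The apoapsis of the transfer ellipse is at r = 40600 km.
Applying v² = μ(2/r − 1/a_t): v = 1.863 km/s.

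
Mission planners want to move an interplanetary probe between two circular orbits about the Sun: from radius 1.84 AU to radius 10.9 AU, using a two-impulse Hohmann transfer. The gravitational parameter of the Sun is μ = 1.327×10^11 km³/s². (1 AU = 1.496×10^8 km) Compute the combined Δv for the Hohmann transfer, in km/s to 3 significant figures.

Δv = 10.9 km/s

In km: r₁ = 1.84 × 1.496×10^8 = 2.75264×10^8 km; r₂ = 10.9 × 1.496×10^8 = 1.63064×10^9 km.
Semi-major axis of the transfer orbit: a_t = (2.75264×10^8 + 1.63064×10^9)/2 = 9.52952×10^8 km.
Circular speed at r₁: v₁ = √(μ/r₁) = √(1.327×10^11/2.75264×10^8) = 21.956 km/s.
On the transfer ellipse at r₁, vis-viva gives v_p = √[μ(2/r₁ − 1/a_t)] = 28.721 km/s.
First burn Δv₁ = |v_p − v₁| = 6.765 km/s.
Circular speed at r₂: v₂ = √(μ/r₂) = 9.021 km/s.
Transfer-orbit speed at r₂: v_a = √[μ(2/r₂ − 1/a_t)] = 4.848 km/s.
Second burn Δv₂ = |v₂ − v_a| = 4.173 km/s.
Δv = Δv₁ + Δv₂ = 6.765 + 4.173 = 10.94 km/s.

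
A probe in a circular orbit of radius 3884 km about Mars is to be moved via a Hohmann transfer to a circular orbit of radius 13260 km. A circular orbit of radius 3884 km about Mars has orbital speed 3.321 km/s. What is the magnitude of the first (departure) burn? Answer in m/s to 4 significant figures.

Δv₁ = 809.5 m/s

From the circular-orbit relation v² = μ/r at r = 3884 km: μ = v²r = (3.321)² × 3884 = 42836.8 km³/s².
Transfer-ellipse semi-major axis a_t = (r₁ + r₂)/2 = (3884 + 13260)/2 = 8572 km.
On the circular orbit at r = 3884 km, v_c = √(μ/r) = 3.3210 km/s.
Vis-viva on the transfer ellipse at r = 3884 km gives v_t = √[μ(2/r − 1/a_t)] = 4.1305 km/s.
Δv₁ = |v_t − v_c| = |4.1305 − 3.3210| = 0.8095 km/s.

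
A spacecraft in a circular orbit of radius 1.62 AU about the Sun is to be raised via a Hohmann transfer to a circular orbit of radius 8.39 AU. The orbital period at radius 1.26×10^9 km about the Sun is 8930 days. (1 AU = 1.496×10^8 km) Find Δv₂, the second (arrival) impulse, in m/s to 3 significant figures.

Δv₂ = 4430 m/s

From Kepler's third law T² = 4π²r³/μ at r = 1.26×10^9 km, T = 8930 days = 8930 × 86400 s = 7.71552×10^8 s: μ = 4π²r³/T² = 1.32660×10^11 km³/s².
In km: r₁ = 1.62 × 1.496×10^8 = 2.42352×10^8 km; r₂ = 8.39 × 1.496×10^8 = 1.255144×10^9 km.
Transfer-ellipse semi-major axis a_t = (r₁ + r₂)/2 = (2.42352×10^8 + 1.255144×10^9)/2 = 7.48748×10^8 km.
On the circular orbit at r = 1.255144×10^9 km, v_c = √(μ/r) = 10.281 km/s.
Transfer-orbit speed at the same r (vis-viva, a = a_t): v_t = √[μ(2/r − 1/a_t)] = 5.8490 km/s.
Δv₂ = |v_t − v_c| = |5.8490 − 10.281| = 4.432 km/s.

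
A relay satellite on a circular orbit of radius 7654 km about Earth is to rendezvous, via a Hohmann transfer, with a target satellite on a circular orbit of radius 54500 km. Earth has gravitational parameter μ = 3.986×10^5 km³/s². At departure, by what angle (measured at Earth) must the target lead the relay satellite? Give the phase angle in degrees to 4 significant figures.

φ = 102.5°

Semi-major axis of the transfer orbit: a_t = (7654 + 54500)/2 = 31077 km.
The half-period of the transfer ellipse is t = π√(a_t³/μ) = 27260.9 s.
Target angular speed ω₂ = √(μ/r₂³) = 4.96220×10^-5 rad/s.
Angle swept by the target during transfer: ω₂·t = 1.35274 rad = 77.51°.
The relay satellite traverses 180° on the transfer ellipse, so the target must lead by 180° − 77.51° = 102.5°.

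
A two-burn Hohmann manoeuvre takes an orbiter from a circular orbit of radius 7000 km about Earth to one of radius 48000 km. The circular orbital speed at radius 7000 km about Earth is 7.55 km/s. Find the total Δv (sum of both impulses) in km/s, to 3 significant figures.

From the circular-orbit relation v² = μ/r at r = 7000 km: μ = v²r = (7.55)² × 7000 = 3.99018×10^5 km³/s².
Semi-major axis of the transfer orbit: a_t = (7000 + 48000)/2 = 27500 km.
At r₁ the circular-orbit speed is v₁ = √(μ/r₁) = 7.5500 km/s.
Transfer-orbit speed at r₁ (vis-viva): v_p = √[μ(2/r₁ − 1/a_t)] = 9.9747 km/s.
First burn Δv₁ = |v_p − v₁| = 2.4247 km/s.
At r₂, v₂ = √(μ/r₂) = 2.8832 km/s.
Transfer-orbit speed at r₂: v_a = √[μ(2/r₂ − 1/a_t)] = 1.4546 km/s.
Second burn Δv₂ = |v₂ − v_a| = 1.4286 km/s.
Δv = Δv₁ + Δv₂ = 2.4247 + 1.4286 = 3.853 km/s.

Δv = 3.85 km/s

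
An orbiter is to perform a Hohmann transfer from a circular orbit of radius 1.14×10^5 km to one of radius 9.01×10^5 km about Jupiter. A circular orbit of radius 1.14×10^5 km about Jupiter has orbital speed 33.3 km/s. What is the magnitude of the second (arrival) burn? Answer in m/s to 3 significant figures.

From the circular-orbit relation v² = μ/r at r = 1.14×10^5 km: μ = v²r = (33.3)² × 1.14×10^5 = 1.26413×10^8 km³/s².
The Hohmann ellipse has a_t = (r₁ + r₂)/2 = 5.075×10^5 km.
On the circular orbit at r = 9.010×10^5 km, v_c = √(μ/r) = 11.845 km/s.
Transfer-orbit speed at the same r (vis-viva, a = a_t): v_t = √[μ(2/r − 1/a_t)] = 5.6140 km/s.
Δv₂ = |v_t − v_c| = |5.6140 − 11.845| = 6.231 km/s.

Δv₂ = 6230 m/s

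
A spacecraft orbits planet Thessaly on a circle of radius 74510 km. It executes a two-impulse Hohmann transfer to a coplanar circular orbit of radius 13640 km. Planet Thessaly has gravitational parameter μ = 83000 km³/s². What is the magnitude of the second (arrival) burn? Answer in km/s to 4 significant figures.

Transfer-ellipse semi-major axis a_t = (r₁ + r₂)/2 = (74510 + 13640)/2 = 44075 km.
Circular speed at r = 13640 km: v_c = √(μ/r) = 2.4668 km/s.
Vis-viva on the transfer ellipse at r = 13640 km gives v_t = √[μ(2/r − 1/a_t)] = 3.2073 km/s.
Δv₂ = |v_t − v_c| = |3.2073 − 2.4668| = 0.7405 km/s.

Δv₂ = 0.7405 km/s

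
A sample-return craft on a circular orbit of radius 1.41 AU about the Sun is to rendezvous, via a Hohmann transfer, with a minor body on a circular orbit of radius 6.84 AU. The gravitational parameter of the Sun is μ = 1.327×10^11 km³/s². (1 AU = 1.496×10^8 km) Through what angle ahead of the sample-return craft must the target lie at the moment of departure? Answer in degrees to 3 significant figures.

In km: r₁ = 1.41 × 1.496×10^8 = 2.10936×10^8 km; r₂ = 6.84 × 1.496×10^8 = 1.023264×10^9 km.
Transfer-ellipse semi-major axis a_t = (r₁ + r₂)/2 = (2.10936×10^8 + 1.023264×10^9)/2 = 6.171×10^8 km.
The half-period of the transfer ellipse is t = π√(a_t³/μ) = 1.3220×10^8 s.
The target's mean motion on its circular orbit is ω₂ = √(μ/r₂³) = 1.1129×10^-8 rad/s.
Angle swept by the target during transfer: ω₂·t = 1.4713 rad = 84.30°.
Arrival is 180° from departure on the ellipse, so φ = 180° − 84.30° = 95.7°.

φ = 95.7°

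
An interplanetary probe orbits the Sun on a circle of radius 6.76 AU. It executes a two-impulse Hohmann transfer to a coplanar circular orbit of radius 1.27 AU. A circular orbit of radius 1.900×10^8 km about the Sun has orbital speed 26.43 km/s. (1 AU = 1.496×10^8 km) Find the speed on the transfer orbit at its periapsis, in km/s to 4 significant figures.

v = 34.30 km/s

From the circular-orbit relation v² = μ/r at r = 1.900×10^8 km: μ = v²r = (26.43)² × 1.900×10^8 = 1.32724×10^11 km³/s².
In km: r₁ = 6.76 × 1.496×10^8 = 1.011296×10^9 km; r₂ = 1.27 × 1.496×10^8 = 1.89992×10^8 km.
Transfer-ellipse semi-major axis a_t = (r₁ + r₂)/2 = (1.011296×10^9 + 1.89992×10^8)/2 = 6.00644×10^8 km.
The periapsis of the transfer ellipse is at r = 1.89992×10^8 km.
From the vis-viva equation, v = √[μ(2/r − 1/a_t)] = 34.30 km/s.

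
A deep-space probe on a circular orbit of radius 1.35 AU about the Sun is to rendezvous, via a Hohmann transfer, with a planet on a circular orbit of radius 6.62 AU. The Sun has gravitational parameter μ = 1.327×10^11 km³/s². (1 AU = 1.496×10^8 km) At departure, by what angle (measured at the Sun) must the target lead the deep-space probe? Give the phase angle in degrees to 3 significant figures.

φ = 95.9°

In km: r₁ = 1.35 × 1.496×10^8 = 2.0196×10^8 km; r₂ = 6.62 × 1.496×10^8 = 9.90352×10^8 km.
The Hohmann ellipse has a_t = (r₁ + r₂)/2 = 5.96156×10^8 km.
Transfer time t = π√(a_t³/μ) = 1.25532×10^8 s.
Target angular speed ω₂ = √(μ/r₂³) = 1.16883×10^-8 rad/s.
Angle swept by the target during transfer: ω₂·t = 1.4673 rad = 84.07°.
Arrival is 180° from departure on the ellipse, so φ = 180° − 84.07° = 95.9°.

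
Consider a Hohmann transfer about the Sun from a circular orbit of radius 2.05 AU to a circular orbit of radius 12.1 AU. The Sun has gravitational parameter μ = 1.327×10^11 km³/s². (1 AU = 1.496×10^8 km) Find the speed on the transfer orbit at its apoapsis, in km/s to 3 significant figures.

v = 4.61 km/s

In km: r₁ = 2.05 × 1.496×10^8 = 3.0668×10^8 km; r₂ = 12.1 × 1.496×10^8 = 1.81016×10^9 km.
Semi-major axis of the transfer orbit: a_t = (3.0668×10^8 + 1.81016×10^9)/2 = 1.05842×10^9 km.
At apoapsis, r = 1.81016×10^9 km.
Applying v² = μ(2/r − 1/a_t): v = 4.609 km/s.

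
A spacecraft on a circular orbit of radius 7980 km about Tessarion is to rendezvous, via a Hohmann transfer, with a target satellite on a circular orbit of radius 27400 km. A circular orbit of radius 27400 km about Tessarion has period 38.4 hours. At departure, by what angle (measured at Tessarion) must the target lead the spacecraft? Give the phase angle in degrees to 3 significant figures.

From Kepler's third law T² = 4π²r³/μ at r = 27400 km, T = 38.4 hours = 38.4 × 3600 s = 1.3824×10^5 s: μ = 4π²r³/T² = 42495.6 km³/s².
Semi-major axis of the transfer orbit: a_t = (7980 + 27400)/2 = 17690 km.
The half-period of the transfer ellipse is t = π√(a_t³/μ) = 35856.6 s.
The target's mean motion on its circular orbit is ω₂ = √(μ/r₂³) = 4.54513×10^-5 rad/s.
Angle swept by the target during transfer: ω₂·t = 1.62973 rad = 93.38°.
Arrival is 180° from departure on the ellipse, so φ = 180° − 93.38° = 86.6°.

φ = 86.6°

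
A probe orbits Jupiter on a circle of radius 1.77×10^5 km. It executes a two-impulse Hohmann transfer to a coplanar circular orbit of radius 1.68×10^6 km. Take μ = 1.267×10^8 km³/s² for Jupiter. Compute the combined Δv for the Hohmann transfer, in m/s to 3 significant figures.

Δv = 14100 m/s

Semi-major axis of the transfer orbit: a_t = (1.770×10^5 + 1.680×10^6)/2 = 9.285×10^5 km.
Circular speed at r₁: v₁ = √(μ/r₁) = √(1.267×10^8/1.770×10^5) = 26.755 km/s.
Transfer-orbit speed at r₁ (vis-viva): v_p = √[μ(2/r₁ − 1/a_t)] = 35.989 km/s.
First burn Δv₁ = |v_p − v₁| = 9.234 km/s.
Circular speed at r₂: v₂ = √(μ/r₂) = 8.6843 km/s.
Transfer-orbit speed at r₂: v_a = √[μ(2/r₂ − 1/a_t)] = 3.7917 km/s.
Second burn Δv₂ = |v₂ − v_a| = 4.893 km/s.
Total Δv = Δv₁ + Δv₂ = 14.13 km/s.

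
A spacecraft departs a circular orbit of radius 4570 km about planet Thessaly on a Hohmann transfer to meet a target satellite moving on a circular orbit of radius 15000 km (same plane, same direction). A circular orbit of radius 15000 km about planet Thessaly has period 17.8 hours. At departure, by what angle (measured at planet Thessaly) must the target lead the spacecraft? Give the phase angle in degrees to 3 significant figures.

φ = 85.2°

From Kepler's third law T² = 4π²r³/μ at r = 15000 km, T = 17.8 hours = 17.8 × 3600 s = 64080 s: μ = 4π²r³/T² = 32448.0 km³/s².
Semi-major axis of the transfer orbit: a_t = (4570 + 15000)/2 = 9785 km.
The half-period of the transfer ellipse is t = π√(a_t³/μ) = 16881 s.
The target's mean motion on its circular orbit is ω₂ = √(μ/r₂³) = 9.8052×10^-5 rad/s.
Angle swept by the target during transfer: ω₂·t = 1.6552 rad = 94.84°.
Arrival is 180° from departure on the ellipse, so φ = 180° − 94.84° = 85.2°.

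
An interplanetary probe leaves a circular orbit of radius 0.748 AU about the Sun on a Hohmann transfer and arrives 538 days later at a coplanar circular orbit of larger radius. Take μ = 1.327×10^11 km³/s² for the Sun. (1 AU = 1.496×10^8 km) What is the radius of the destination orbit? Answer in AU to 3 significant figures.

r₂ = 3.36 AU

In km: r₁ = 0.748 × 1.496×10^8 = 1.119008×10^8 km.
Transfer time t = 538 days = 4.64832×10^7 s, and t = π√(a_t³/μ).
So a_t = (μ t²/π²)^(1/3) = (1.327×10^11 × (4.64832×10^7)² / π²)^(1/3) = 3.0741×10^8 km.
Since a_t = (r₁ + r₂)/2, r₂ = 2a_t − r₁ = 2×3.0741×10^8 − 1.119008×10^8 = 5.029192×10^8 km.
In AU: r₂ = 5.029192×10^8 / 1.496×10^8 = 3.36 AU.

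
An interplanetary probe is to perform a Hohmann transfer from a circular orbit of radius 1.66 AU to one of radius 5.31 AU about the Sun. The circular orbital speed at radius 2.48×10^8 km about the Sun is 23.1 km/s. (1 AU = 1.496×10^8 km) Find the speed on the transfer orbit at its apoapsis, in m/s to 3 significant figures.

From the circular-orbit relation v² = μ/r at r = 2.48×10^8 km: μ = v²r = (23.1)² × 2.48×10^8 = 1.32335×10^11 km³/s².
In km: r₁ = 1.66 × 1.496×10^8 = 2.48336×10^8 km; r₂ = 5.31 × 1.496×10^8 = 7.94376×10^8 km.
Semi-major axis of the transfer orbit: a_t = (2.48336×10^8 + 7.94376×10^8)/2 = 5.21356×10^8 km.
The apoapsis of the transfer ellipse is at r = 7.94376×10^8 km.
Vis-viva: v = √[μ(2/r − 1/a_t)] = √[1.32335×10^11 × (2/7.94376×10^8 − 1/5.21356×10^8)] = 8.908 km/s.

v = 8910 m/s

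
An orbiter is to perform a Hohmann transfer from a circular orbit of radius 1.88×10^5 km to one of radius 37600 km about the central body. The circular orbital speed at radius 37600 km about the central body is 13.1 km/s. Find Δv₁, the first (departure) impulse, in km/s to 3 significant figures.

From the circular-orbit relation v² = μ/r at r = 37600 km: μ = v²r = (13.1)² × 37600 = 6.45254×10^6 km³/s².
Semi-major axis of the transfer orbit: a_t = (1.880×10^5 + 37600)/2 = 1.128×10^5 km.
On the circular orbit at r = 1.880×10^5 km, v_c = √(μ/r) = 5.858 km/s.
Vis-viva on the transfer ellipse at r = 1.880×10^5 km gives v_t = √[μ(2/r − 1/a_t)] = 3.382 km/s.
Δv₁ = |v_t − v_c| = |3.382 − 5.858| = 2.476 km/s.

Δv₁ = 2.48 km/s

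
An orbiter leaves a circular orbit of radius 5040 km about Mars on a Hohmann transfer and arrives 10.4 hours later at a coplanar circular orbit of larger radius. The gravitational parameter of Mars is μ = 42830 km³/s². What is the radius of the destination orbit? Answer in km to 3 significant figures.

Transfer time t = 10.4 hours = 37440 s, and t = π√(a_t³/μ).
So a_t = (μ t²/π²)^(1/3) = (42830 × (37440)² / π²)^(1/3) = 18255 km.
Since a_t = (r₁ + r₂)/2, r₂ = 2a_t − r₁ = 2×18255 − 5040 = 31470 km.

r₂ = 31500 km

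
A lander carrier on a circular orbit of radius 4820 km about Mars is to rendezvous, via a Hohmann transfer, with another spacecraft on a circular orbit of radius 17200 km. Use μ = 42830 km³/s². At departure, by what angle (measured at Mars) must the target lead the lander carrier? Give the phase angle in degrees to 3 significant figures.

Semi-major axis of the transfer orbit: a_t = (4820 + 17200)/2 = 11010 km.
The half-period of the transfer ellipse is t = π√(a_t³/μ) = 17540 s.
The target's mean motion on its circular orbit is ω₂ = √(μ/r₂³) = 9.174×10^-5 rad/s.
Angle swept by the target during transfer: ω₂·t = 1.609 rad = 92.19°.
The lander carrier traverses 180° on the transfer ellipse, so the target must lead by 180° − 92.19° = 87.8°.

φ = 87.8°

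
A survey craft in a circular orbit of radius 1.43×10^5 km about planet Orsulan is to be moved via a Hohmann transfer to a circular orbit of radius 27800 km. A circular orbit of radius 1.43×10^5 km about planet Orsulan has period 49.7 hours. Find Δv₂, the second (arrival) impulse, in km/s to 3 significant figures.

Δv₂ = 3.35 km/s

From Kepler's third law T² = 4π²r³/μ at r = 1.43×10^5 km, T = 49.7 hours = 49.7 × 3600 s = 1.7892×10^5 s: μ = 4π²r³/T² = 3.60620×10^6 km³/s².
Semi-major axis of the transfer orbit: a_t = (1.430×10^5 + 27800)/2 = 85400 km.
On the circular orbit at r = 27800 km, v_c = √(μ/r) = 11.389 km/s.
Transfer-orbit speed at the same r (vis-viva, a = a_t): v_t = √[μ(2/r − 1/a_t)] = 14.738 km/s.
Δv₂ = |v_t − v_c| = |14.738 − 11.389| = 3.349 km/s.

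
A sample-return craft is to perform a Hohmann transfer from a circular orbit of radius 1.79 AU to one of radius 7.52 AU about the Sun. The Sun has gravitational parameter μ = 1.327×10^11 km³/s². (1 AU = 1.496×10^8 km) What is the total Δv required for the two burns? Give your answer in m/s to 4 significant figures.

In km: r₁ = 1.79 × 1.496×10^8 = 2.67784×10^8 km; r₂ = 7.52 × 1.496×10^8 = 1.124992×10^9 km.
Semi-major axis of the transfer orbit: a_t = (2.67784×10^8 + 1.124992×10^9)/2 = 6.96388×10^8 km.
Circular speed at r₁: v₁ = √(μ/r₁) = √(1.327×10^11/2.67784×10^8) = 22.261 km/s.
Transfer-orbit speed at r₁ (vis-viva): v_p = √[μ(2/r₁ − 1/a_t)] = 28.294 km/s.
First burn Δv₁ = |v_p − v₁| = 6.033 km/s.
At r₂, v₂ = √(μ/r₂) = 10.861 km/s.
Transfer-orbit speed at r₂: v_a = √[μ(2/r₂ − 1/a_t)] = 6.7348 km/s.
Second burn Δv₂ = |v₂ − v_a| = 4.126 km/s.
Total Δv = Δv₁ + Δv₂ = 10.16 km/s.

Δv = 10160 m/s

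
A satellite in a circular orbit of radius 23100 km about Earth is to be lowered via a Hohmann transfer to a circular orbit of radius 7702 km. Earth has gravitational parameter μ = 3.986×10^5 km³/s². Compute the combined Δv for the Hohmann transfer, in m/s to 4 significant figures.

Δv = 2833 m/s

Semi-major axis of the transfer orbit: a_t = (23100 + 7702)/2 = 15401 km.
Circular speed at r₁: v₁ = √(μ/r₁) = √(3.986×10^5/23100) = 4.154 km/s.
On the transfer ellipse at r₁, v² = μ(2/r − 1/a) gives v_a = √[μ(2/r₁ − 1/a_t)] = 2.938 km/s.
First burn Δv₁ = |v_a − v₁| = 1.216 km/s.
At r₂, v₂ = √(μ/r₂) = 7.1939 km/s.
Transfer-orbit speed at r₂: v_p = √[μ(2/r₂ − 1/a_t)] = 8.8105 km/s.
Second burn Δv₂ = |v₂ − v_p| = 1.617 km/s.
Total Δv = Δv₁ + Δv₂ = 2.833 km/s.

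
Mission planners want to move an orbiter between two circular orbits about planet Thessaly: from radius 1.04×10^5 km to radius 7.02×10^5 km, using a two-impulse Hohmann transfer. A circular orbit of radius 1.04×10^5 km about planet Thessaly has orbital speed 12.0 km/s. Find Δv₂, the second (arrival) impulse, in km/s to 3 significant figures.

Δv₂ = 2.27 km/s

From the circular-orbit relation v² = μ/r at r = 1.04×10^5 km: μ = v²r = (12.0)² × 1.04×10^5 = 1.49760×10^7 km³/s².
Transfer-ellipse semi-major axis a_t = (r₁ + r₂)/2 = (1.040×10^5 + 7.020×10^5)/2 = 4.030×10^5 km.
On the circular orbit at r = 7.020×10^5 km, v_c = √(μ/r) = 4.6188 km/s.
Vis-viva on the transfer ellipse at r = 7.020×10^5 km gives v_t = √[μ(2/r − 1/a_t)] = 2.3464 km/s.
Δv₂ = |v_t − v_c| = |2.3464 − 4.6188| = 2.272 km/s.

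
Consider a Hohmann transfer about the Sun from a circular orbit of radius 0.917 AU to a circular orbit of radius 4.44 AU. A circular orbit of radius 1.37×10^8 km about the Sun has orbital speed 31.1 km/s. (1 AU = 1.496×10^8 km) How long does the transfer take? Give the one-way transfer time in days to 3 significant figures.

From the circular-orbit relation v² = μ/r at r = 1.37×10^8 km: μ = v²r = (31.1)² × 1.37×10^8 = 1.32508×10^11 km³/s².
In km: r₁ = 0.917 × 1.496×10^8 = 1.371832×10^8 km; r₂ = 4.44 × 1.496×10^8 = 6.64224×10^8 km.
The Hohmann ellipse has a_t = (r₁ + r₂)/2 = 4.007036×10^8 km.
By Kepler's third law the transfer-orbit period is T = 2π√(a_t³/μ), so t = T/2 = 6.923×10^7 s.
Converting: 6.923×10^7 s ÷ 86400 s/day = 801 days.

t = 801 days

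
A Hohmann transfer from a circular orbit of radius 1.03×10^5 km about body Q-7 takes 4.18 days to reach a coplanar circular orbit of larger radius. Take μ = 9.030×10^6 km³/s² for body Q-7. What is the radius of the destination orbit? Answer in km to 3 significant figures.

Transfer time t = 4.18 days = 3.61152×10^5 s, and t = π√(a_t³/μ).
So a_t = (μ t²/π²)^(1/3) = (9.030×10^6 × (3.61152×10^5)² / π²)^(1/3) = 4.9233×10^5 km.
Since a_t = (r₁ + r₂)/2, r₂ = 2a_t − r₁ = 2×4.9233×10^5 − 1.030×10^5 = 8.8166×10^5 km.

r₂ = 8.82×10^5 km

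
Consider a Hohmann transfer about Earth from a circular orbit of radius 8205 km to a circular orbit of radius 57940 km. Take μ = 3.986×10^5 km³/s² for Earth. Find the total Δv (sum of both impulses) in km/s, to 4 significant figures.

The Hohmann ellipse has a_t = (r₁ + r₂)/2 = 33072.5 km.
At r₁ the circular-orbit speed is v₁ = √(μ/r₁) = 6.9699 km/s.
Transfer-orbit speed at r₁ (vis-viva): v_p = √[μ(2/r₁ − 1/a_t)] = 9.2254 km/s.
First burn Δv₁ = |v_p − v₁| = 2.2555 km/s.
At r₂, v₂ = √(μ/r₂) = 2.6229 km/s.
Transfer-orbit speed at r₂: v_a = √[μ(2/r₂ − 1/a_t)] = 1.3064 km/s.
Second burn Δv₂ = |v₂ − v_a| = 1.3165 km/s.
Total Δv = Δv₁ + Δv₂ = 3.572 km/s.

Δv = 3.572 km/s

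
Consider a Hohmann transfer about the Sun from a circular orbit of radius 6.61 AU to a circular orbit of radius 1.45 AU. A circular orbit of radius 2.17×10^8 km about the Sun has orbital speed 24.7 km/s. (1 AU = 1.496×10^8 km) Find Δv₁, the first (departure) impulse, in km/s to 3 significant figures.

Δv₁ = 4.63 km/s

From the circular-orbit relation v² = μ/r at r = 2.17×10^8 km: μ = v²r = (24.7)² × 2.17×10^8 = 1.32390×10^11 km³/s².
In km: r₁ = 6.61 × 1.496×10^8 = 9.88856×10^8 km; r₂ = 1.45 × 1.496×10^8 = 2.1692×10^8 km.
The Hohmann ellipse has a_t = (r₁ + r₂)/2 = 6.02888×10^8 km.
Circular speed at r = 9.88856×10^8 km: v_c = √(μ/r) = 11.5707 km/s.
Vis-viva on the transfer ellipse at r = 9.88856×10^8 km gives v_t = √[μ(2/r − 1/a_t)] = 6.94052 km/s.
Δv₁ = |v_t − v_c| = |6.94052 − 11.5707| = 4.630 km/s.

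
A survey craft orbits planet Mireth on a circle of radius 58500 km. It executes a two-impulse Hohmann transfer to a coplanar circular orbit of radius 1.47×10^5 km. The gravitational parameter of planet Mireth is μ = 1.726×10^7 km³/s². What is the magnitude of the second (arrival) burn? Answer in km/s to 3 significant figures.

Transfer-ellipse semi-major axis a_t = (r₁ + r₂)/2 = (58500 + 1.470×10^5)/2 = 1.0275×10^5 km.
Circular speed at r = 1.470×10^5 km: v_c = √(μ/r) = 10.836 km/s.
Transfer-orbit speed at the same r (vis-viva, a = a_t): v_t = √[μ(2/r − 1/a_t)] = 8.1761 km/s.
Δv₂ = |v_t − v_c| = |8.1761 − 10.836| = 2.660 km/s.

Δv₂ = 2.66 km/s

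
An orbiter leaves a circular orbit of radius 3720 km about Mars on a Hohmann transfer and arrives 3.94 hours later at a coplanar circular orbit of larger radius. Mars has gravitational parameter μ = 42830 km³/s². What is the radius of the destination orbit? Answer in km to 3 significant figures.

Transfer time t = 3.94 hours = 14184 s, and t = π√(a_t³/μ).
So a_t = (μ t²/π²)^(1/3) = (42830 × (14184)² / π²)^(1/3) = 9557.6 km.
Since a_t = (r₁ + r₂)/2, r₂ = 2a_t − r₁ = 2×9557.6 − 3720 = 15395.2 km.

r₂ = 15400 km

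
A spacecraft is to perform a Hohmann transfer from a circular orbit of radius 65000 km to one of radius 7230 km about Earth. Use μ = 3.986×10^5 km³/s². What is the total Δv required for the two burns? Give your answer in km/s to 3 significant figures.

Semi-major axis of the transfer orbit: a_t = (65000 + 7230)/2 = 36115 km.
At r₁ the circular-orbit speed is v₁ = √(μ/r₁) = 2.47635 km/s.
Transfer-orbit speed at r₁ (v² = μ(2/r − 1/a)): v_a = √[μ(2/r₁ − 1/a_t)] = 1.10799 km/s.
First burn Δv₁ = |v_a − v₁| = 1.3684 km/s.
At r₂, v₂ = √(μ/r₂) = 7.42505 km/s.
Transfer-orbit speed at r₂: v_p = √[μ(2/r₂ − 1/a_t)] = 9.96122 km/s.
Second burn Δv₂ = |v₂ − v_p| = 2.5362 km/s.
Total Δv = Δv₁ + Δv₂ = 3.905 km/s.

Δv = 3.90 km/s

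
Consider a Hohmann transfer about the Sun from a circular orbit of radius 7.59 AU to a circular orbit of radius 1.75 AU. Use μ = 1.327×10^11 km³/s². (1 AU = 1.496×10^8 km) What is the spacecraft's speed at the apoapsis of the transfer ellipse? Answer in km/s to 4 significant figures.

v = 6.618 km/s

In km: r₁ = 7.59 × 1.496×10^8 = 1.135464×10^9 km; r₂ = 1.75 × 1.496×10^8 = 2.618×10^8 km.
Semi-major axis of the transfer orbit: a_t = (1.135464×10^9 + 2.618×10^8)/2 = 6.98632×10^8 km.
At apoapsis, r = 1.135464×10^9 km.
Applying v² = μ(2/r − 1/a_t): v = 6.618 km/s.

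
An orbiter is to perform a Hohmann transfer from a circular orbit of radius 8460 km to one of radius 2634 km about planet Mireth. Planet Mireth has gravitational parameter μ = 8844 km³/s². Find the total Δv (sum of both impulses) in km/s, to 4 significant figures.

Δv = 0.7484 km/s

Semi-major axis of the transfer orbit: a_t = (8460 + 2634)/2 = 5547 km.
At r₁ the circular-orbit speed is v₁ = √(μ/r₁) = 1.02244 km/s.
On the transfer ellipse at r₁, vis-viva gives v_a = √[μ(2/r₁ − 1/a_t)] = 0.704560 km/s.
First burn Δv₁ = |v_a − v₁| = 0.31788 km/s.
At r₂, v₂ = √(μ/r₂) = 1.832384 km/s.
Transfer-orbit speed at r₂: v_p = √[μ(2/r₂ − 1/a_t)] = 2.262938 km/s.
Second burn Δv₂ = |v₂ − v_p| = 0.43055 km/s.
Δv = Δv₁ + Δv₂ = 0.31788 + 0.43055 = 0.7484 km/s.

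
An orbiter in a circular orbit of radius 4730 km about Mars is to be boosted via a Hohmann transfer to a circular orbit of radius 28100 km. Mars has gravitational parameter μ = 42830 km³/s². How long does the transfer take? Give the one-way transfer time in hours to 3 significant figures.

t = 8.87 hours

The Hohmann ellipse has a_t = (r₁ + r₂)/2 = 16415 km.
Half the transfer-orbit period gives t = π√(a_t³/μ) = 31930 s.
Converting: 31930 s ÷ 3600 s/hour = 8.87 hours.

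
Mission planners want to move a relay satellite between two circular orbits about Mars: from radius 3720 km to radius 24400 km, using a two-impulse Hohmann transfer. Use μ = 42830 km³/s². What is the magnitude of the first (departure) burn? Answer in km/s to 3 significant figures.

Δv₁ = 1.08 km/s

The Hohmann ellipse has a_t = (r₁ + r₂)/2 = 14060 km.
On the circular orbit at r = 3720 km, v_c = √(μ/r) = 3.393 km/s.
Vis-viva on the transfer ellipse at r = 3720 km gives v_t = √[μ(2/r − 1/a_t)] = 4.470 km/s.
Δv₁ = |v_t − v_c| = |4.470 − 3.393| = 1.077 km/s.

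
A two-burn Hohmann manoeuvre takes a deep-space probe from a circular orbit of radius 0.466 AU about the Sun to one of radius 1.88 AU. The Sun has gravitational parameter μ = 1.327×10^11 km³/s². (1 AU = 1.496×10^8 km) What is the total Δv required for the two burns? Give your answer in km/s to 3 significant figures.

In km: r₁ = 0.466 × 1.496×10^8 = 6.97136×10^7 km; r₂ = 1.88 × 1.496×10^8 = 2.81248×10^8 km.
The Hohmann ellipse has a_t = (r₁ + r₂)/2 = 1.754808×10^8 km.
At r₁ the circular-orbit speed is v₁ = √(μ/r₁) = 43.629 km/s.
Transfer-orbit speed at r₁ (vis-viva): v_p = √[μ(2/r₁ − 1/a_t)] = 55.234 km/s.
First burn Δv₁ = |v_p − v₁| = 11.605 km/s.
At r₂, v₂ = √(μ/r₂) = 21.72155 km/s.
Transfer-orbit speed at r₂: v_a = √[μ(2/r₂ − 1/a_t)] = 13.69098 km/s.
Second burn Δv₂ = |v₂ − v_a| = 8.0306 km/s.
Total Δv = Δv₁ + Δv₂ = 19.64 km/s.

Δv = 19.6 km/s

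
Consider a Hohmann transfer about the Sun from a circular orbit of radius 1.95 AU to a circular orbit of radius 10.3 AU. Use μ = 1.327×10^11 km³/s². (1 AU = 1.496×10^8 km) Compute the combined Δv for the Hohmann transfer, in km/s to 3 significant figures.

Δv = 10.4 km/s

In km: r₁ = 1.95 × 1.496×10^8 = 2.9172×10^8 km; r₂ = 10.3 × 1.496×10^8 = 1.54088×10^9 km.
The Hohmann ellipse has a_t = (r₁ + r₂)/2 = 9.163×10^8 km.
At r₁ the circular-orbit speed is v₁ = √(μ/r₁) = 21.33 km/s.
Transfer-orbit speed at r₁ (vis-viva equation): v_p = √[μ(2/r₁ − 1/a_t)] = 27.66 km/s.
First burn Δv₁ = |v_p − v₁| = 6.330 km/s.
At r₂, v₂ = √(μ/r₂) = 9.280 km/s.
Transfer-orbit speed at r₂: v_a = √[μ(2/r₂ − 1/a_t)] = 5.236 km/s.
Second burn Δv₂ = |v₂ − v_a| = 4.044 km/s.
Δv = Δv₁ + Δv₂ = 6.330 + 4.044 = 10.37 km/s.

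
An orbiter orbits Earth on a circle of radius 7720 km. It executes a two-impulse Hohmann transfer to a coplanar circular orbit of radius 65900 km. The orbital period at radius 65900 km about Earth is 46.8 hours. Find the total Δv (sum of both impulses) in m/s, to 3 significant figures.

From Kepler's third law T² = 4π²r³/μ at r = 65900 km, T = 46.8 hours = 46.8 × 3600 s = 1.6848×10^5 s: μ = 4π²r³/T² = 3.98033×10^5 km³/s².
Transfer-ellipse semi-major axis a_t = (r₁ + r₂)/2 = (7720 + 65900)/2 = 36810 km.
Circular speed at r₁: v₁ = √(μ/r₁) = √(3.98033×10^5/7720) = 7.1804 km/s.
Transfer-orbit speed at r₁ (vis-viva equation): v_p = √[μ(2/r₁ − 1/a_t)] = 9.6075 km/s.
First burn Δv₁ = |v_p − v₁| = 2.427 km/s.
Circular speed at r₂: v₂ = √(μ/r₂) = 2.4576 km/s.
Transfer-orbit speed at r₂: v_a = √[μ(2/r₂ − 1/a_t)] = 1.1255 km/s.
Second burn Δv₂ = |v₂ − v_a| = 1.332 km/s.
Δv = Δv₁ + Δv₂ = 2.427 + 1.332 = 3.759 km/s.

Δv = 3760 m/s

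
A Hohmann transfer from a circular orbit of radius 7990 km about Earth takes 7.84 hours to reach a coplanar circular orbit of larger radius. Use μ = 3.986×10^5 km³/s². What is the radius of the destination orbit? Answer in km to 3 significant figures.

r₂ = 55600 km

Transfer time t = 7.84 hours = 28224 s, and t = π√(a_t³/μ).
So a_t = (μ t²/π²)^(1/3) = (3.986×10^5 × (28224)² / π²)^(1/3) = 31805 km.
Since a_t = (r₁ + r₂)/2, r₂ = 2a_t − r₁ = 2×31805 − 7990 = 55620 km.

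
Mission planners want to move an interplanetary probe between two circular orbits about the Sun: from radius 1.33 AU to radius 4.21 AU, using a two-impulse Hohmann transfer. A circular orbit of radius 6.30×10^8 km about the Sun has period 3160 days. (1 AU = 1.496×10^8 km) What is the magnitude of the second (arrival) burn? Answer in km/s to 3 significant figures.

Δv₂ = 4.45 km/s

From Kepler's third law T² = 4π²r³/μ at r = 6.30×10^8 km, T = 3160 days = 3160 × 86400 s = 2.73024×10^8 s: μ = 4π²r³/T² = 1.32428×10^11 km³/s².
In km: r₁ = 1.33 × 1.496×10^8 = 1.98968×10^8 km; r₂ = 4.21 × 1.496×10^8 = 6.29816×10^8 km.
Transfer-ellipse semi-major axis a_t = (r₁ + r₂)/2 = (1.98968×10^8 + 6.29816×10^8)/2 = 4.14392×10^8 km.
On the circular orbit at r = 6.29816×10^8 km, v_c = √(μ/r) = 14.501 km/s.
Transfer-orbit speed at the same r (vis-viva, a = a_t): v_t = √[μ(2/r − 1/a_t)] = 10.048 km/s.
Δv₂ = |v_t − v_c| = |10.048 − 14.501| = 4.453 km/s.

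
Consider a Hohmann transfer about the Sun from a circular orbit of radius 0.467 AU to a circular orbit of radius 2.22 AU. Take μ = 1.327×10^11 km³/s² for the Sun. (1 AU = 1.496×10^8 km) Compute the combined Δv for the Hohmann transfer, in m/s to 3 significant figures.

Δv = 20600 m/s

In km: r₁ = 0.467 × 1.496×10^8 = 6.98632×10^7 km; r₂ = 2.22 × 1.496×10^8 = 3.32112×10^8 km.
The Hohmann ellipse has a_t = (r₁ + r₂)/2 = 2.009876×10^8 km.
At r₁ the circular-orbit speed is v₁ = √(μ/r₁) = 43.58 km/s.
Transfer-orbit speed at r₁ (vis-viva equation): v_p = √[μ(2/r₁ − 1/a_t)] = 56.02 km/s.
First burn Δv₁ = |v_p − v₁| = 12.44 km/s.
At r₂, v₂ = √(μ/r₂) = 19.989 km/s.
Transfer-orbit speed at r₂: v_a = √[μ(2/r₂ − 1/a_t)] = 11.785 km/s.
Second burn Δv₂ = |v₂ − v_a| = 8.204 km/s.
Total Δv = Δv₁ + Δv₂ = 20.64 km/s.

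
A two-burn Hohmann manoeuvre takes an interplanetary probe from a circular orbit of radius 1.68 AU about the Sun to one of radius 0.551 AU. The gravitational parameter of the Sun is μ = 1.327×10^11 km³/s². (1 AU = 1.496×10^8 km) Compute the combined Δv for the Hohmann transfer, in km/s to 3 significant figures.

Δv = 15.9 km/s

In km: r₁ = 1.68 × 1.496×10^8 = 2.51328×10^8 km; r₂ = 0.551 × 1.496×10^8 = 8.24296×10^7 km.
The Hohmann ellipse has a_t = (r₁ + r₂)/2 = 1.668788×10^8 km.
Circular speed at r₁: v₁ = √(μ/r₁) = √(1.327×10^11/2.51328×10^8) = 22.97815 km/s.
On the transfer ellipse at r₁, v² = μ(2/r − 1/a) gives v_a = √[μ(2/r₁ − 1/a_t)] = 16.14939 km/s.
First burn Δv₁ = |v_a − v₁| = 6.8288 km/s.
Circular speed at r₂: v₂ = √(μ/r₂) = 40.1230 km/s.
Transfer-orbit speed at r₂: v_p = √[μ(2/r₂ − 1/a_t)] = 49.2395 km/s.
Second burn Δv₂ = |v₂ − v_p| = 9.1165 km/s.
Total Δv = Δv₁ + Δv₂ = 15.95 km/s.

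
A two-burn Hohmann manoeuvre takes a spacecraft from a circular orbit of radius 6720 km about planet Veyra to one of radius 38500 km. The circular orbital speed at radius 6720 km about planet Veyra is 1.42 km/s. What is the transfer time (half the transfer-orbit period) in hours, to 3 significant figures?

From the circular-orbit relation v² = μ/r at r = 6720 km: μ = v²r = (1.42)² × 6720 = 13550.2 km³/s².
The Hohmann ellipse has a_t = (r₁ + r₂)/2 = 22610 km.
Half the transfer-orbit period gives t = π√(a_t³/μ) = 91750 s.
Converting: 91750 s ÷ 3600 s/hour = 25.5 hours.

t = 25.5 hours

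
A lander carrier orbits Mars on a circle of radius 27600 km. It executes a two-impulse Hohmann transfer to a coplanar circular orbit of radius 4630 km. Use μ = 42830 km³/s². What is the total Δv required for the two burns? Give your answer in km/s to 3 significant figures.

Δv = 1.52 km/s

Transfer-ellipse semi-major axis a_t = (r₁ + r₂)/2 = (27600 + 4630)/2 = 16115 km.
Circular speed at r₁: v₁ = √(μ/r₁) = √(42830/27600) = 1.2457 km/s.
Transfer-orbit speed at r₁ (vis-viva): v_a = √[μ(2/r₁ − 1/a_t)] = 0.66772 km/s.
First burn Δv₁ = |v_a − v₁| = 0.5780 km/s.
At r₂, v₂ = √(μ/r₂) = 3.0415 km/s.
Transfer-orbit speed at r₂: v_p = √[μ(2/r₂ − 1/a_t)] = 3.9804 km/s.
Second burn Δv₂ = |v₂ − v_p| = 0.9389 km/s.
Δv = Δv₁ + Δv₂ = 0.5780 + 0.9389 = 1.517 km/s.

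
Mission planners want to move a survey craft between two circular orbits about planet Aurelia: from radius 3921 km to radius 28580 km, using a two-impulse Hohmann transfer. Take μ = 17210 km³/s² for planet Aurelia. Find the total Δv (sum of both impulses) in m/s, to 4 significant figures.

The Hohmann ellipse has a_t = (r₁ + r₂)/2 = 16250.5 km.
Circular speed at r₁: v₁ = √(μ/r₁) = √(17210/3921) = 2.09504 km/s.
Transfer-orbit speed at r₁ (v² = μ(2/r − 1/a)): v_p = √[μ(2/r₁ − 1/a_t)] = 2.77837 km/s.
First burn Δv₁ = |v_p − v₁| = 0.6833 km/s.
At r₂, v₂ = √(μ/r₂) = 0.7760 km/s.
Transfer-orbit speed at r₂: v_a = √[μ(2/r₂ − 1/a_t)] = 0.3812 km/s.
Second burn Δv₂ = |v₂ − v_a| = 0.3948 km/s.
Total Δv = Δv₁ + Δv₂ = 1.078 km/s.

Δv = 1078 m/s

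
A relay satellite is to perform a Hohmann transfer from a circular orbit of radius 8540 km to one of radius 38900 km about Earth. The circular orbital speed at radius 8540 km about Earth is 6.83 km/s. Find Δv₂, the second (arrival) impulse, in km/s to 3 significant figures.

Δv₂ = 1.28 km/s

From the circular-orbit relation v² = μ/r at r = 8540 km: μ = v²r = (6.83)² × 8540 = 3.98382×10^5 km³/s².
Semi-major axis of the transfer orbit: a_t = (8540 + 38900)/2 = 23720 km.
On the circular orbit at r = 38900 km, v_c = √(μ/r) = 3.200 km/s.
Transfer-orbit speed at the same r (vis-viva, a = a_t): v_t = √[μ(2/r − 1/a_t)] = 1.920 km/s.
Δv₂ = |v_t − v_c| = |1.920 − 3.200| = 1.280 km/s.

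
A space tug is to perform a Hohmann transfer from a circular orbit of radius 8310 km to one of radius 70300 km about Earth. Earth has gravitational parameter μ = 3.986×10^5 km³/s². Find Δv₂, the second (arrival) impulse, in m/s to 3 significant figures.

Δv₂ = 1290 m/s

Semi-major axis of the transfer orbit: a_t = (8310 + 70300)/2 = 39305 km.
On the circular orbit at r = 70300 km, v_c = √(μ/r) = 2.381 km/s.
Transfer-orbit speed at the same r (vis-viva, a = a_t): v_t = √[μ(2/r − 1/a_t)] = 1.095 km/s.
Δv₂ = |v_t − v_c| = |1.095 − 2.381| = 1.286 km/s.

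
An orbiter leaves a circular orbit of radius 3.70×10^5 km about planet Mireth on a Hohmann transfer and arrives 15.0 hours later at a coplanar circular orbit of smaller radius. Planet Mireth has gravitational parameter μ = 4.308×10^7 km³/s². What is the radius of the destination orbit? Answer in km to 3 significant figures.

r₂ = 97000 km

Transfer time t = 15.0 hours = 54000 s, and t = π√(a_t³/μ).
So a_t = (μ t²/π²)^(1/3) = (4.308×10^7 × (54000)² / π²)^(1/3) = 2.3348×10^5 km.
Since a_t = (r₁ + r₂)/2, r₂ = 2a_t − r₁ = 2×2.3348×10^5 − 3.700×10^5 = 96960 km.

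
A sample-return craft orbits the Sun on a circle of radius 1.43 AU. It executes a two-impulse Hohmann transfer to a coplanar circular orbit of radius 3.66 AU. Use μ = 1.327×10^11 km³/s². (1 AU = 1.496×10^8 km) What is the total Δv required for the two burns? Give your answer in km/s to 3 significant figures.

Δv = 8.86 km/s

In km: r₁ = 1.43 × 1.496×10^8 = 2.13928×10^8 km; r₂ = 3.66 × 1.496×10^8 = 5.47536×10^8 km.
Semi-major axis of the transfer orbit: a_t = (2.13928×10^8 + 5.47536×10^8)/2 = 3.80732×10^8 km.
At r₁ the circular-orbit speed is v₁ = √(μ/r₁) = 24.9059 km/s.
On the transfer ellipse at r₁, v² = μ(2/r − 1/a) gives v_p = √[μ(2/r₁ − 1/a_t)] = 29.8675 km/s.
First burn Δv₁ = |v_p − v₁| = 4.962 km/s.
Circular speed at r₂: v₂ = √(μ/r₂) = 15.568 km/s.
Transfer-orbit speed at r₂: v_a = √[μ(2/r₂ − 1/a_t)] = 11.670 km/s.
Second burn Δv₂ = |v₂ − v_a| = 3.898 km/s.
Δv = Δv₁ + Δv₂ = 4.962 + 3.898 = 8.860 km/s.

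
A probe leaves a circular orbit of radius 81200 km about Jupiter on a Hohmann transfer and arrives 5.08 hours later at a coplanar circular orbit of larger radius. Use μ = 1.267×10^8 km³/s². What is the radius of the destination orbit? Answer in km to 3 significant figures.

Transfer time t = 5.08 hours = 18288 s, and t = π√(a_t³/μ).
So a_t = (μ t²/π²)^(1/3) = (1.267×10^8 × (18288)² / π²)^(1/3) = 1.6253×10^5 km.
Since a_t = (r₁ + r₂)/2, r₂ = 2a_t − r₁ = 2×1.6253×10^5 − 81200 = 2.4386×10^5 km.

r₂ = 2.44×10^5 km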